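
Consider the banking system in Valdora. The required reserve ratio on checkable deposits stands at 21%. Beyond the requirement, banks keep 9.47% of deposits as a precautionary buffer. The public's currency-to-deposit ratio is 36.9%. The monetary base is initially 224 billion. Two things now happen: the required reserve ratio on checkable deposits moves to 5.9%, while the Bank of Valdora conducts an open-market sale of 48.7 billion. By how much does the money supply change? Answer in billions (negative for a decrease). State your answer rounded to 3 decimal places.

3.945 billion

Before: m₁ = (1 + 0.369) / (0.21 + 0.0947 + 0.369) ≈ 2.0320617, MB₁ = 224, so M₁ = 2.0320617 × 224 ≈ 455.1818 billion.
After: m₂ = (1 + 0.369) / (0.059 + 0.0947 + 0.369) ≈ 2.6190932, MB₂ = 224 − 48.7 = 175.3, so M₂ = 2.6190932 × 175.3 ≈ 459.127 billion.
ΔM = M₂ − M₁ = 459.127 − 455.1818 = 3.9452 billion.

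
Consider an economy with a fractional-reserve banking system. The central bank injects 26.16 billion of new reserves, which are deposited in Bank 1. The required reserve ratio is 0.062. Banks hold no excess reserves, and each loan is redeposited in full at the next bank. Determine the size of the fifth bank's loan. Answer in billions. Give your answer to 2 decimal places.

Each bank lends a fraction (1 − rr) = 0.9380 of the deposit it receives, so Bank 5 receives 26.16·0.9380^4 and lends 26.16·0.9380^5 ≈ 18.9956 billion.

19.00 billion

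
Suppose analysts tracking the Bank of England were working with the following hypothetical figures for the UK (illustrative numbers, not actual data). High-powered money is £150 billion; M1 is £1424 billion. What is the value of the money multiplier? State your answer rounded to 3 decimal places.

9.493

The money multiplier is m = M / MB = 1424 / 150 ≈ 9.49333.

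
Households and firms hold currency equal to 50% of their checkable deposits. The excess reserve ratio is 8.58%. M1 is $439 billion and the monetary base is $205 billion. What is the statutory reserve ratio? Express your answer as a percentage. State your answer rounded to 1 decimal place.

Using m = M/MB = 439/205 ≈ 2.141463. Since m = (1 + c)/(c + rr + e), the denominator satisfies c + rr + e = (1 + c)/m = (1 + 0.5) / 2.141463 ≈ 0.700456.
With c = 0.5 and e = 0.0858, the statutory reserve ratio is 0.700456 − 0.5 − 0.0858 = 0.114656.

11.5%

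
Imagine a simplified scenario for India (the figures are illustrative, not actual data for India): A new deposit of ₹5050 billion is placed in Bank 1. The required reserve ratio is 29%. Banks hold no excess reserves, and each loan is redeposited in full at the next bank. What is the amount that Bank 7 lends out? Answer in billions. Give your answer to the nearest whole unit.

₹459 billion

Each bank lends a fraction (1 − rr) = 0.7100 of the deposit it receives, so Bank 7 receives 5050·0.7100^6 and lends 5050·0.7100^7 ≈ 459.3036 billion.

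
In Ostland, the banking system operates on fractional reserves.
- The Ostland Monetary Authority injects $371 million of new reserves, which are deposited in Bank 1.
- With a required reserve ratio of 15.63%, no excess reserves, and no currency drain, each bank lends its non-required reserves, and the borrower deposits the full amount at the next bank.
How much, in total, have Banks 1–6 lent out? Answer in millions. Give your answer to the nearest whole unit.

Bank i lends (1 − rr)^i of the original deposit: Bank 1 lends 371·0.8437 = 313.0127, Bank 2 lends 371·0.8437² ≈ 264.0888, and so on.
Summing a geometric series: total = 371·[0.8437·(1 − 0.8437^6) / (1 − 0.8437)] ≈ 1280.3177 million.

$1280 million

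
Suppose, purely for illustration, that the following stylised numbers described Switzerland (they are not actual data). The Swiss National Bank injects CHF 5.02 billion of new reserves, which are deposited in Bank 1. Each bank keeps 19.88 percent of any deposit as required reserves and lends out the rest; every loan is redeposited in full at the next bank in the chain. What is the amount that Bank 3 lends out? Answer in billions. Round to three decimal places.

CHF 2.582 billion

Each bank lends a fraction (1 − rr) = 0.8012 of the deposit it receives, so Bank 3 receives 5.02·0.8012^2 and lends 5.02·0.8012^3 ≈ 2.5818 billion.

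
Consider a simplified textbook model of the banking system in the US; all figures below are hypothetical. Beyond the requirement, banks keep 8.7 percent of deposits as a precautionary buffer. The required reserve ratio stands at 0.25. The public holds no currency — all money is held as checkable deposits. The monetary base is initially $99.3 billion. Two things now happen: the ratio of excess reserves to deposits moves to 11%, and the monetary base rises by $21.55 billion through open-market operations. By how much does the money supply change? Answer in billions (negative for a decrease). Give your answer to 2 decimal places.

$41.04 billion

Before: m₁ = 1 / (0.25 + 0.087) ≈ 2.967359, MB₁ = 99.3, so M₁ = 2.967359 × 99.3 ≈ 294.6587 billion.
After: m₂ = 1 / (0.25 + 0.11) ≈ 2.777778, MB₂ = 99.3 + 21.55 = 120.85, so M₂ = 2.777778 × 120.85 ≈ 335.6945 billion.
ΔM = M₂ − M₁ = 335.6945 − 294.6587 = 41.0358 billion.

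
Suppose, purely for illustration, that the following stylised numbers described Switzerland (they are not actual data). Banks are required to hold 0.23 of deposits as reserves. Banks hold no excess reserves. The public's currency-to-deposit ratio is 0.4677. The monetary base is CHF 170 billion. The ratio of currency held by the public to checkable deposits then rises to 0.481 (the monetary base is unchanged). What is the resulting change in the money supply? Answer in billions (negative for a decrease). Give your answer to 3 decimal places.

-3.510 billion

Initially m₁ = (1 + 0.4677) / (0.23 + 0.4677) = 2.1036262, so M₁ = 2.1036262 × 170 ≈ 357.6165 billion.
After the change m₂ = (1 + 0.481) / (0.23 + 0.481) ≈ 2.0829817, so M₂ = 2.0829817 × 170 ≈ 354.1069 billion.
ΔM = M₂ − M₁ = 354.1069 − 357.6165 = -3.5096 billion.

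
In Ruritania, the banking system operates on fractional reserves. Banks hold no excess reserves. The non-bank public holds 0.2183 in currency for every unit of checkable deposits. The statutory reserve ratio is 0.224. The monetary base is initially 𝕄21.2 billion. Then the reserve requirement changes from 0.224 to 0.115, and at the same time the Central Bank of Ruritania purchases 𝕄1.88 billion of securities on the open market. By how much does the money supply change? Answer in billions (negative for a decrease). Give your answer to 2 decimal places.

Before: m₁ = (1 + 0.2183) / (0.224 + 0.2183) ≈ 2.75447, MB₁ = 21.2, so M₁ = 2.75447 × 21.2 ≈ 58.3948 billion.
After: m₂ = (1 + 0.2183) / (0.115 + 0.2183) ≈ 3.65527, MB₂ = 21.2 + 1.88 = 23.08, so M₂ = 3.65527 × 23.08 ≈ 84.3636 billion.
ΔM = M₂ − M₁ = 84.3636 − 58.3948 = 25.9688 billion.

𝕄25.97 billion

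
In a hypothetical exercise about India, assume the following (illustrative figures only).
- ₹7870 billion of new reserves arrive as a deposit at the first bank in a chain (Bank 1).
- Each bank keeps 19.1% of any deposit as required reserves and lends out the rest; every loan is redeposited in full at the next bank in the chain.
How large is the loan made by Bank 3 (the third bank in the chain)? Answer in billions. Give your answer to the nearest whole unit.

Each bank lends a fraction (1 − rr) = 0.8090 of the deposit it receives, so Bank 3 receives 7870·0.8090^2 and lends 7870·0.8090^3 ≈ 4166.9693 billion.

₹4167 billion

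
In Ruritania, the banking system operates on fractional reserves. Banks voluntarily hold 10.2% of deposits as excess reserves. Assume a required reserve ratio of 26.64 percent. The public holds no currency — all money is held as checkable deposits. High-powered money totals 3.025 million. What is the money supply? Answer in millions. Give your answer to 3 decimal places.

The money multiplier is m = 1 / (rr + e) = 1 / (0.2664 + 0.102) ≈ 2.71444.
So M = m × MB = 2.71444 × 3.025 ≈ 8.2112 million.

8.211 million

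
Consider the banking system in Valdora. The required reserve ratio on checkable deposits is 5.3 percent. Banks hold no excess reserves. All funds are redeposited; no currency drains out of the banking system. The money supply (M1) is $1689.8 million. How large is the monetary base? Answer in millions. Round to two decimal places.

$89.56 million

With no currency drain and no excess reserves, the money multiplier is m = 1/rr = 1/0.053 ≈ 18.8679245.
The monetary base is MB = M / m = 1689.8 / 18.8679245 ≈ 89.5594 million.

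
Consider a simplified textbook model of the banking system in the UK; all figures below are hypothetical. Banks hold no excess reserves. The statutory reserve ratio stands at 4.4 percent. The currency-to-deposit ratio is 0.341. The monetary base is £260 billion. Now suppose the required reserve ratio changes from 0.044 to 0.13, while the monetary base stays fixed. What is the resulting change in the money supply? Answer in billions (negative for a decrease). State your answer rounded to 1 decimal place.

-165.4 billion

Initially m₁ = (1 + 0.341) / (0.044 + 0.341) ≈ 3.48312, so M₁ = 3.48312 × 260 = 905.6112 billion.
After the change m₂ = (1 + 0.341) / (0.13 + 0.341) ≈ 2.84713, so M₂ = 2.84713 × 260 = 740.2538 billion.
ΔM = M₂ − M₁ = 740.2538 − 905.6112 = -165.3574 billion.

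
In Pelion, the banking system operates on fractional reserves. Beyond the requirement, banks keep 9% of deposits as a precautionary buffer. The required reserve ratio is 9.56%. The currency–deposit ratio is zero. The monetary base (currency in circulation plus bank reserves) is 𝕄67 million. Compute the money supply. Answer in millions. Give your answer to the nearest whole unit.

The money multiplier is m = 1 / (rr + e) = 1 / (0.0956 + 0.09) ≈ 5.3879.
So M = m × MB = 5.3879 × 67 = 360.9893 million.

𝕄361 million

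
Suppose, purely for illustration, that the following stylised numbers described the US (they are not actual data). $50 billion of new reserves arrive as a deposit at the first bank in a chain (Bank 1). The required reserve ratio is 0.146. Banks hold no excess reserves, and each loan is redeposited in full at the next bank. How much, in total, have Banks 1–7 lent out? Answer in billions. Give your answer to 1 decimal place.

$195.6 billion

Bank i lends (1 − rr)^i of the original deposit: Bank 1 lends 50·0.8540 = 42.7000, Bank 2 lends 50·0.8540² = 36.4658, and so on.
Summing a geometric series: total = 50·[0.8540·(1 − 0.8540^7) / (1 − 0.8540)] ≈ 195.5755 billion.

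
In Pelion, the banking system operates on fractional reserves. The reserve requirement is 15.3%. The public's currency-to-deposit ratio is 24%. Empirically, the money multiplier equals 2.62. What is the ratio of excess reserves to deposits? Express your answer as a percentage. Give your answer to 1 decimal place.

8.0%

Using m = 2.62. Since m = (1 + c)/(c + rr + e), the denominator satisfies c + rr + e = (1 + c)/m = (1 + 0.24) / 2.62 ≈ 0.473282.
With c = 0.24 and rr = 0.153, the ratio of excess reserves to deposits is 0.473282 − 0.24 − 0.153 = 0.080282.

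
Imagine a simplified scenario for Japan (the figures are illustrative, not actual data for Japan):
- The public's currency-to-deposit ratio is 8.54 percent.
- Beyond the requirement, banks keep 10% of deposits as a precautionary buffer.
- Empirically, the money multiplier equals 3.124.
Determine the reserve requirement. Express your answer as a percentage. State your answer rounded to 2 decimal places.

Using m = 3.124. Since m = (1 + c)/(c + rr + e), the denominator satisfies c + rr + e = (1 + c)/m = (1 + 0.0854) / 3.124 ≈ 0.347439.
With c = 0.0854 and e = 0.1, the reserve requirement is 0.347439 − 0.0854 − 0.1 = 0.162039.

16.20%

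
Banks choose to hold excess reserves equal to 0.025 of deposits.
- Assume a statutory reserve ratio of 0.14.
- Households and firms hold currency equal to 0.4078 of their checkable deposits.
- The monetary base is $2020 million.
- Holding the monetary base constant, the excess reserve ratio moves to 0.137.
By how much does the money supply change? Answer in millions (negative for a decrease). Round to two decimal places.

Initially m₁ = (1 + 0.4078) / (0.14 + 0.025 + 0.4078) ≈ 2.4577514, so M₁ = 2.4577514 × 2020 ≈ 4964.6578 million.
After the change m₂ = (1 + 0.4078) / (0.14 + 0.137 + 0.4078) ≈ 2.0557827, so M₂ = 2.0557827 × 2020 ≈ 4152.6811 million.
ΔM = M₂ − M₁ = 4152.6811 − 4964.6578 = -811.9767 million.

-811.98 million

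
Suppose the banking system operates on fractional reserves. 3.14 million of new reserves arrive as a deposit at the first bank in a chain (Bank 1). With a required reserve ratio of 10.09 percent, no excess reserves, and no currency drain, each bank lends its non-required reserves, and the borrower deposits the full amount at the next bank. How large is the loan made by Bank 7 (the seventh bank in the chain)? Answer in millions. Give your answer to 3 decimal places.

Each bank lends a fraction (1 − rr) = 0.8991 of the deposit it receives, so Bank 7 receives 3.14·0.8991^6 and lends 3.14·0.8991^7 ≈ 1.4914 million.

1.491 million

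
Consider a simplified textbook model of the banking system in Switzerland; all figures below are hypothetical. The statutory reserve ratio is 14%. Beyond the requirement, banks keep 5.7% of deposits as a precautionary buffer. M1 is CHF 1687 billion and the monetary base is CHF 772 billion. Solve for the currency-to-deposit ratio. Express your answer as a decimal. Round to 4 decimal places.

Using m = M/MB = 1687/772 ≈ 2.185233. From m = (1 + c)/(c + rr + e), rearranging gives 1 + c = m·(c + rr + e), so c·(1 − m) = m·(rr + e) − 1.
Hence c = [m·(rr + e) − 1]/(1 − m) = [2.185233 × (0.14 + 0.057) − 1] / (1 − 2.185233) ≈ 0.480504.

0.4805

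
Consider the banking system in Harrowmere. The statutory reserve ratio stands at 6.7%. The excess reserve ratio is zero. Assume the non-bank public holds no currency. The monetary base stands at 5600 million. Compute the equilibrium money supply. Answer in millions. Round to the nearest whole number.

With no currency drain or excess reserves, the money multiplier is m = 1/rr = 1/0.067 ≈ 14.92537.
Money supply M = m × MB = 14.92537 × 5600 = 83582.072 million.

83582 million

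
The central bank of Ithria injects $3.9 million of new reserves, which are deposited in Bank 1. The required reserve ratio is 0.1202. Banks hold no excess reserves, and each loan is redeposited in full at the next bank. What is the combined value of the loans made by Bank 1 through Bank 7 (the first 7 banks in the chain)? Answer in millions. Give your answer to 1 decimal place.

Bank i lends (1 − rr)^i of the original deposit: Bank 1 lends 3.9·0.8798 ≈ 3.4312, Bank 2 lends 3.9·0.8798² ≈ 3.0188, and so on.
Summing a geometric series: total = 3.9·[0.8798·(1 − 0.8798^7) / (1 − 0.8798)] ≈ 16.8984 million.

$16.9 million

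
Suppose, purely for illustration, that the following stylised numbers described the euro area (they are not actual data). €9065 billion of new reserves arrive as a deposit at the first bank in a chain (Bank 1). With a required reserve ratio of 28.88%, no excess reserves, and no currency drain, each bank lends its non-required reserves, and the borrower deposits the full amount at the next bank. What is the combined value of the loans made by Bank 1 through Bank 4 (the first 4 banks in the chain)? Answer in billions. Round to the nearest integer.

€16612 billion

Bank i lends (1 − rr)^i of the original deposit: Bank 1 lends 9065·0.7112 = 6447.0280, Bank 2 lends 9065·0.7112² ≈ 4585.1263, and so on.
Summing a geometric series: total = 9065·[0.7112·(1 − 0.7112^4) / (1 − 0.7112)] ≈ 16612.2780 billion.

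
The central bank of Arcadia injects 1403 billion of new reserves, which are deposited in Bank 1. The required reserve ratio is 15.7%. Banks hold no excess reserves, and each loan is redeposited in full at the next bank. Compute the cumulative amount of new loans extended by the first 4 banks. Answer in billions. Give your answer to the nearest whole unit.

Bank i lends (1 − rr)^i of the original deposit: Bank 1 lends 1403·0.8430 = 1182.7290, Bank 2 lends 1403·0.8430² ≈ 997.0405, and so on.
Summing a geometric series: total = 1403·[0.8430·(1 − 0.8430^4) / (1 − 0.8430)] ≈ 3728.8206 billion.

3729 billion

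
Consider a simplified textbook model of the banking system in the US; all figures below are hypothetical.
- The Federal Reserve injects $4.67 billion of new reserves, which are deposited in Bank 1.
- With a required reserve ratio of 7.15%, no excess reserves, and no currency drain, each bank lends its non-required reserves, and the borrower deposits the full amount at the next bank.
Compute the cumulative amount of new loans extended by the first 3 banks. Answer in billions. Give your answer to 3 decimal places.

$12.100 billion

Bank i lends (1 − rr)^i of the original deposit: Bank 1 lends 4.67·0.9285 ≈ 4.3361, Bank 2 lends 4.67·0.9285² ≈ 4.0261, and so on.
Summing a geometric series: total = 4.67·[0.9285·(1 − 0.9285^3) / (1 − 0.9285)] ≈ 12.1004 billion.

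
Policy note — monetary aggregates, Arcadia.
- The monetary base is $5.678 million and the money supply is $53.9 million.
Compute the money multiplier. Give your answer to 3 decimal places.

9.493

The money multiplier is m = M / MB = 53.9 / 5.678 ≈ 9.49278.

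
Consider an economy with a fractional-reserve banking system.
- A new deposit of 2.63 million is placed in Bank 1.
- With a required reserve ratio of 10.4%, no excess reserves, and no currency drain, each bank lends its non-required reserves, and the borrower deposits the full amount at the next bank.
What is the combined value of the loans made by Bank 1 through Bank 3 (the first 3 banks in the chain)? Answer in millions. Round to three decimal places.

6.360 million

Bank i lends (1 − rr)^i of the original deposit: Bank 1 lends 2.63·0.8960 ≈ 2.3565, Bank 2 lends 2.63·0.8960² ≈ 2.1114, and so on.
Summing a geometric series: total = 2.63·[0.8960·(1 − 0.8960^3) / (1 − 0.8960)] ≈ 6.3597 million.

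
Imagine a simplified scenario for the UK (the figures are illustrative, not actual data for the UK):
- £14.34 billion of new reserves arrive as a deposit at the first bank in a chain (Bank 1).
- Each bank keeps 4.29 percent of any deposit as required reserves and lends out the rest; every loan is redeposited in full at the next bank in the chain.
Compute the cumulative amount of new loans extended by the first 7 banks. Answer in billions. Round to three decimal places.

£84.556 billion

Bank i lends (1 − rr)^i of the original deposit: Bank 1 lends 14.34·0.9571 ≈ 13.7248, Bank 2 lends 14.34·0.9571² ≈ 13.1360, and so on.
Summing a geometric series: total = 14.34·[0.9571·(1 − 0.9571^7) / (1 − 0.9571)] ≈ 84.5561 billion.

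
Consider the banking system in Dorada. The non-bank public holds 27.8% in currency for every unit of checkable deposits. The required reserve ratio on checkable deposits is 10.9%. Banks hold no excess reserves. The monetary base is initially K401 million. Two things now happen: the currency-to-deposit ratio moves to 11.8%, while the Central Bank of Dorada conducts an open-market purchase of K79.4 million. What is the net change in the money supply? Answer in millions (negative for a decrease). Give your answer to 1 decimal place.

K1041.8 million

Before: m₁ = (1 + 0.278) / (0.109 + 0.278) ≈ 3.30233, MB₁ = 401, so M₁ = 3.30233 × 401 ≈ 1324.2343 million.
After: m₂ = (1 + 0.118) / (0.109 + 0.118) ≈ 4.92511, MB₂ = 401 + 79.4 = 480.4, so M₂ = 4.92511 × 480.4 ≈ 2366.0228 million.
ΔM = M₂ − M₁ = 2366.0228 − 1324.2343 = 1041.7885 million.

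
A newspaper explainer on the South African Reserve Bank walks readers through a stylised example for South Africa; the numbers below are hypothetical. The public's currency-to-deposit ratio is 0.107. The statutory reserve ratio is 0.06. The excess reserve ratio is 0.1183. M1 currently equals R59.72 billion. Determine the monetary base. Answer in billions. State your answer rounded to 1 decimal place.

The money multiplier is m = (1 + c) / (rr + e + c) = (1 + 0.107) / (0.06 + 0.1183 + 0.107) ≈ 3.8801.
MB = M / m = 59.72 / 3.8801 ≈ 15.3914 billion.

R15.4 billion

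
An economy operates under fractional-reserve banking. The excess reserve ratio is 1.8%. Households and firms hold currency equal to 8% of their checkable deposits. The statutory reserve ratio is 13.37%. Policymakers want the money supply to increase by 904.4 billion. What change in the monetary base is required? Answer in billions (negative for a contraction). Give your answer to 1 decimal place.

The money multiplier is m = (1 + c) / (rr + e + c) = (1 + 0.08) / (0.1337 + 0.018 + 0.08) ≈ 4.66120.
ΔMB = ΔM / m = (+904.4) / 4.66120 ≈ 194.0273 billion.

194.0 billion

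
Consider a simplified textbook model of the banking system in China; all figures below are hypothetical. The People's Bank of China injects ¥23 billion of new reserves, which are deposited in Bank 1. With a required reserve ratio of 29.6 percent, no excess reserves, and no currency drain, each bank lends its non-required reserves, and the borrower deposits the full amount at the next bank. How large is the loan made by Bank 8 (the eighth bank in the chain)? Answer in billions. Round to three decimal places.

Each bank lends a fraction (1 − rr) = 0.7040 of the deposit it receives, so Bank 8 receives 23·0.7040^7 and lends 23·0.7040^8 ≈ 1.3877 billion.

¥1.388 billion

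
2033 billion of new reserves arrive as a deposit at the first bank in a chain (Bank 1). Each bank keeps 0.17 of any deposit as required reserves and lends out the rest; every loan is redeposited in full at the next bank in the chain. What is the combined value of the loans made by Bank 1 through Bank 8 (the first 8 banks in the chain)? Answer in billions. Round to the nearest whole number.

Bank i lends (1 − rr)^i of the original deposit: Bank 1 lends 2033·0.8300 = 1687.3900, Bank 2 lends 2033·0.8300² = 1400.5337, and so on.
Summing a geometric series: total = 2033·[0.8300·(1 − 0.8300^8) / (1 − 0.8300)] ≈ 7690.2380 billion.

7690 billion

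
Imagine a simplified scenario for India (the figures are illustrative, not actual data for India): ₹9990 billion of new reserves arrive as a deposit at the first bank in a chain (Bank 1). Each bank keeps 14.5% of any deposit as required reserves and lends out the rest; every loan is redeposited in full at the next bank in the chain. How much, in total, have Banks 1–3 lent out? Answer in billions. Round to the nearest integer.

₹22088 billion

Bank i lends (1 − rr)^i of the original deposit: Bank 1 lends 9990·0.8550 = 8541.4500, Bank 2 lends 9990·0.8550² ≈ 7302.9398, and so on.
Summing a geometric series: total = 9990·[0.8550·(1 − 0.8550^3) / (1 − 0.8550)] ≈ 22088.4032 billion.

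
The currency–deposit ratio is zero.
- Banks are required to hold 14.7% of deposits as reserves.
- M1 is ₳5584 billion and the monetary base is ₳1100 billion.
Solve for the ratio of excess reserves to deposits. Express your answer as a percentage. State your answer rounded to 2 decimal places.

Using m = M/MB = 5584/1100 ≈ 5.076364. Since m = (1 + c)/(c + rr + e), the denominator satisfies c + rr + e = (1 + c)/m = (1 + 0) / 5.076364 ≈ 0.196991.
With c = 0 and rr = 0.147, the ratio of excess reserves to deposits is 0.196991 − 0 − 0.147 = 0.049991.

5.00%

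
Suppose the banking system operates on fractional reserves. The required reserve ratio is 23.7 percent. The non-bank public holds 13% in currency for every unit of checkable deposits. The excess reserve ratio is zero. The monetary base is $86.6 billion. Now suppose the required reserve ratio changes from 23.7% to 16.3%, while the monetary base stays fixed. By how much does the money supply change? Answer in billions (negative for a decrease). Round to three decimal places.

$67.343 billion

Initially m₁ = (1 + 0.13) / (0.237 + 0.13) ≈ 3.079019, so M₁ = 3.079019 × 86.6 ≈ 266.643 billion.
After the change m₂ = (1 + 0.13) / (0.163 + 0.13) ≈ 3.856655, so M₂ = 3.856655 × 86.6 ≈ 333.9863 billion.
ΔM = M₂ − M₁ = 333.9863 − 266.643 = 67.3433 billion.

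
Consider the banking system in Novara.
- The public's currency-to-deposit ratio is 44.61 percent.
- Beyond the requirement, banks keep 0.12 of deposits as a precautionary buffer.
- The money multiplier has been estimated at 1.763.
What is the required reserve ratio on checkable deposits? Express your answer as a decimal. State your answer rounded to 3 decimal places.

Using m = 1.763. Since m = (1 + c)/(c + rr + e), the denominator satisfies c + rr + e = (1 + c)/m = (1 + 0.4461) / 1.763 ≈ 0.820250.
With c = 0.4461 and e = 0.12, the required reserve ratio on checkable deposits is 0.820250 − 0.4461 − 0.12 = 0.25415.

0.254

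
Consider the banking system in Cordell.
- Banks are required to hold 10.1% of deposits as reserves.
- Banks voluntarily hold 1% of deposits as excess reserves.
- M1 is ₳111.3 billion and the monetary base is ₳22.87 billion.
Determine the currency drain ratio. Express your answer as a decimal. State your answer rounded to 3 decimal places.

Using m = M/MB = 111.3/22.87 ≈ 4.866638. From m = (1 + c)/(c + rr + e), rearranging gives 1 + c = m·(c + rr + e), so c·(1 − m) = m·(rr + e) − 1.
Hence c = [m·(rr + e) − 1]/(1 − m) = [4.866638 × (0.101 + 0.01) − 1] / (1 − 4.866638) ≈ 0.118915.

0.119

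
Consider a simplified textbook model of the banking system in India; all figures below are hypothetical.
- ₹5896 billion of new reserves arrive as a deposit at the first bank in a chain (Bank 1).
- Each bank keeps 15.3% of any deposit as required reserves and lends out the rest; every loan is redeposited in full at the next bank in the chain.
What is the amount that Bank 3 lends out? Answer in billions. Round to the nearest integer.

Each bank lends a fraction (1 − rr) = 0.8470 of the deposit it receives, so Bank 3 receives 5896·0.8470^2 and lends 5896·0.8470^3 ≈ 3582.6774 billion.

₹3583 billion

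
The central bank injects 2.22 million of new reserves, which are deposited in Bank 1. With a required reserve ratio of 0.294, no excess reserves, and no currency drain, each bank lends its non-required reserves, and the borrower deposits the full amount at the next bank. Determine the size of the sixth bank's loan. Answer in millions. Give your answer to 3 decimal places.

0.275 million

Each bank lends a fraction (1 − rr) = 0.7060 of the deposit it receives, so Bank 6 receives 2.22·0.7060^5 and lends 2.22·0.7060^6 ≈ 0.2749 million.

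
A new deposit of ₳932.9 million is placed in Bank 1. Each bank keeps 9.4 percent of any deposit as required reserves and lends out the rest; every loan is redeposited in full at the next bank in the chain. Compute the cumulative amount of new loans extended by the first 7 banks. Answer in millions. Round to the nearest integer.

₳4486 million

Bank i lends (1 − rr)^i of the original deposit: Bank 1 lends 932.9·0.9060 = 845.2074, Bank 2 lends 932.9·0.9060² ≈ 765.7579, and so on.
Summing a geometric series: total = 932.9·[0.9060·(1 − 0.9060^7) / (1 − 0.9060)] ≈ 4486.1736 million.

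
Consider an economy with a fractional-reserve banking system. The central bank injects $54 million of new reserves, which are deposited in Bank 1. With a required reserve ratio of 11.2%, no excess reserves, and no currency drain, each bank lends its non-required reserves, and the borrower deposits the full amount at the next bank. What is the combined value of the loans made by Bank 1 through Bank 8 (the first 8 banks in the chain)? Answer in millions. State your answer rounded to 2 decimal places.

Bank i lends (1 − rr)^i of the original deposit: Bank 1 lends 54·0.8880 = 47.9520, Bank 2 lends 54·0.8880² ≈ 42.5814, and so on.
Summing a geometric series: total = 54·[0.8880·(1 − 0.8880^8) / (1 − 0.8880)] ≈ 262.6069 million.

$262.61 million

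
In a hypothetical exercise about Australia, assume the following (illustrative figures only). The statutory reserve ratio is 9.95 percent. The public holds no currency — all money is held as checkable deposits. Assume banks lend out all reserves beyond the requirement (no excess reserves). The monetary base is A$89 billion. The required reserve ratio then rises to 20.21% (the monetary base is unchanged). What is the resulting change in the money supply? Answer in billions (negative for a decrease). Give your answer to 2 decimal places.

-454.10 billion

Initially m₁ = 1 / (0.0995) ≈ 10.05025, so M₁ = 10.05025 × 89 ≈ 894.4723 billion.
After the change m₂ = 1 / (0.2021) ≈ 4.94805, so M₂ = 4.94805 × 89 ≈ 440.3765 billion.
ΔM = M₂ − M₁ = 440.3765 − 894.4723 = -454.0958 billion.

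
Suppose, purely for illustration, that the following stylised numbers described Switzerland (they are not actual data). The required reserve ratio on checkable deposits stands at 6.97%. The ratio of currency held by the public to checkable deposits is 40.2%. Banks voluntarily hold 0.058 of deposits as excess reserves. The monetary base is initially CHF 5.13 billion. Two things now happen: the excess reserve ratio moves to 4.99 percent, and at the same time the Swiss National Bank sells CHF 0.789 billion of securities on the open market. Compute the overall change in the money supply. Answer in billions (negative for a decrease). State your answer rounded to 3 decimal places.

-1.910 billion

Before: m₁ = (1 + 0.402) / (0.0697 + 0.058 + 0.402) ≈ 2.64678, MB₁ = 5.13, so M₁ = 2.64678 × 5.13 ≈ 13.578 billion.
After: m₂ = (1 + 0.402) / (0.0697 + 0.0499 + 0.402) ≈ 2.68788, MB₂ = 5.13 − 0.789 = 4.341, so M₂ = 2.68788 × 4.341 ≈ 11.6681 billion.
ΔM = M₂ − M₁ = 11.6681 − 13.578 = -1.9099 billion.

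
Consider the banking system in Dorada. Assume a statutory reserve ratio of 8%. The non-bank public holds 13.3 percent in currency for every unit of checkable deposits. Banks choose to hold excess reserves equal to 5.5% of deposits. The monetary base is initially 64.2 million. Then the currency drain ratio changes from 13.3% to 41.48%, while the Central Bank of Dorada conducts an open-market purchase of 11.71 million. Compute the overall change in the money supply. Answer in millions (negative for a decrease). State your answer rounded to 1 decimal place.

-76.1 million

Before: m₁ = (1 + 0.133) / (0.08 + 0.055 + 0.133) ≈ 4.2276, MB₁ = 64.2, so M₁ = 4.2276 × 64.2 ≈ 271.4119 million.
After: m₂ = (1 + 0.4148) / (0.08 + 0.055 + 0.4148) ≈ 2.5733, MB₂ = 64.2 + 11.71 = 75.91, so M₂ = 2.5733 × 75.91 ≈ 195.3392 million.
ΔM = M₂ − M₁ = 195.3392 − 271.4119 = -76.0727 million.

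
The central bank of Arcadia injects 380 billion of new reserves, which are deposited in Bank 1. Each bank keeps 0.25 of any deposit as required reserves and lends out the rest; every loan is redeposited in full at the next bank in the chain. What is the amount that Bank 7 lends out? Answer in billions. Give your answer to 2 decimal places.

Each bank lends a fraction (1 − rr) = 0.7500 of the deposit it receives, so Bank 7 receives 380·0.7500^6 and lends 380·0.7500^7 ≈ 50.7239 billion.

50.72 billion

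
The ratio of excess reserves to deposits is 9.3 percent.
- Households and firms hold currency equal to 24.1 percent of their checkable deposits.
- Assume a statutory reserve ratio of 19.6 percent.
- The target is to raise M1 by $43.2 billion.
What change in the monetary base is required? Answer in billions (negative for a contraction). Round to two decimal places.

The money multiplier is m = (1 + c) / (rr + e + c) = (1 + 0.241) / (0.196 + 0.093 + 0.241) ≈ 2.34151.
ΔMB = ΔM / m = (+43.2) / 2.34151 ≈ 18.4496 billion.

$18.45 billion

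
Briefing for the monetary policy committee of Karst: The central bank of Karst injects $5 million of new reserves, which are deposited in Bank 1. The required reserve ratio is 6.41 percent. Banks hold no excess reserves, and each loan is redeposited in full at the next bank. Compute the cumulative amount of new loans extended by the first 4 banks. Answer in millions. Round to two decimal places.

$16.99 million

Bank i lends (1 − rr)^i of the original deposit: Bank 1 lends 5·0.9359 = 4.6795, Bank 2 lends 5·0.9359² ≈ 4.3795, and so on.
Summing a geometric series: total = 5·[0.9359·(1 − 0.9359^4) / (1 − 0.9359)] ≈ 16.9939 million.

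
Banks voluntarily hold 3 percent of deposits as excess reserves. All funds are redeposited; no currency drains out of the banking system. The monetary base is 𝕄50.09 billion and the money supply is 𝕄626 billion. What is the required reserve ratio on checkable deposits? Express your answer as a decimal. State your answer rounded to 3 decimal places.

Using m = M/MB = 626/50.09 ≈ 12.497504. Since m = (1 + c)/(c + rr + e), the denominator satisfies c + rr + e = (1 + c)/m = (1 + 0) / 12.497504 ≈ 0.080016.
With c = 0 and e = 0.03, the required reserve ratio on checkable deposits is 0.080016 − 0 − 0.03 = 0.050016.

0.050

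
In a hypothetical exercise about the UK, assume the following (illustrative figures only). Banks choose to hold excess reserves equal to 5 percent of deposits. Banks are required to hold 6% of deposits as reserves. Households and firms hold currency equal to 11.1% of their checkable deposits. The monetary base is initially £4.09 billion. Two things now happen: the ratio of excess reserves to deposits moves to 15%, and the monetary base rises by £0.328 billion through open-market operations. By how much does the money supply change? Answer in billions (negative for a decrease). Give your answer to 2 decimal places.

-5.27 billion

Before: m₁ = (1 + 0.111) / (0.06 + 0.05 + 0.111) ≈ 5.0271, MB₁ = 4.09, so M₁ = 5.0271 × 4.09 ≈ 20.5608 billion.
After: m₂ = (1 + 0.111) / (0.06 + 0.15 + 0.111) ≈ 3.4611, MB₂ = 4.09 + 0.328 = 4.418, so M₂ = 3.4611 × 4.418 ≈ 15.2911 billion.
ΔM = M₂ − M₁ = 15.2911 − 20.5608 = -5.2697 billion.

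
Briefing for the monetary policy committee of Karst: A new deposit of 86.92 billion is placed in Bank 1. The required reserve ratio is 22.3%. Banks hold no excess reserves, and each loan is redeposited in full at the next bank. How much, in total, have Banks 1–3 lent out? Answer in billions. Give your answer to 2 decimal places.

160.79 billion

Bank i lends (1 − rr)^i of the original deposit: Bank 1 lends 86.92·0.7770 ≈ 67.5368, Bank 2 lends 86.92·0.7770² ≈ 52.4761, and so on.
Summing a geometric series: total = 86.92·[0.7770·(1 − 0.7770^3) / (1 − 0.7770)] ≈ 160.7869 billion.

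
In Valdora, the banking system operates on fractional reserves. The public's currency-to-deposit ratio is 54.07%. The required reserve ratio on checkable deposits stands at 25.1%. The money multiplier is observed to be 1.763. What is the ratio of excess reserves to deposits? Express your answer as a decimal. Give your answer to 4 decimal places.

0.0822

Using m = 1.763. Since m = (1 + c)/(c + rr + e), the denominator satisfies c + rr + e = (1 + c)/m = (1 + 0.5407) / 1.763 ≈ 0.873908.
With c = 0.5407 and rr = 0.251, the ratio of excess reserves to deposits is 0.873908 − 0.5407 − 0.251 = 0.082208.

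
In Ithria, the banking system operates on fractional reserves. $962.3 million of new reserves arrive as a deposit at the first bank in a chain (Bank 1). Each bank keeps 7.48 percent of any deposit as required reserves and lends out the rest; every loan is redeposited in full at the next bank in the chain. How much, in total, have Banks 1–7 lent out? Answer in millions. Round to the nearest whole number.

Bank i lends (1 − rr)^i of the original deposit: Bank 1 lends 962.3·0.9252 ≈ 890.3200, Bank 2 lends 962.3·0.9252² ≈ 823.7240, and so on.
Summing a geometric series: total = 962.3·[0.9252·(1 − 0.9252^7) / (1 − 0.9252)] ≈ 4995.6029 million.

$4996 million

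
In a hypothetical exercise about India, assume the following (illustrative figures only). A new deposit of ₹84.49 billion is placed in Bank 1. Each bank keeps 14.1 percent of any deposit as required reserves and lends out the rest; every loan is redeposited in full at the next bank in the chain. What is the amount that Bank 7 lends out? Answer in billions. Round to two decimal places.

Each bank lends a fraction (1 − rr) = 0.8590 of the deposit it receives, so Bank 7 receives 84.49·0.8590^6 and lends 84.49·0.8590^7 ≈ 29.1580 billion.

₹29.16 billion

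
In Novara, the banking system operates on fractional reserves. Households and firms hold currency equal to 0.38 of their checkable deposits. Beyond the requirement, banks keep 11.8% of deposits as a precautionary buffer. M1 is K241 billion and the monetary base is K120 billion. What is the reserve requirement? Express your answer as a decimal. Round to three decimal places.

0.189

Using m = M/MB = 241/120 ≈ 2.008333. Since m = (1 + c)/(c + rr + e), the denominator satisfies c + rr + e = (1 + c)/m = (1 + 0.38) / 2.008333 ≈ 0.687137.
With c = 0.38 and e = 0.118, the reserve requirement is 0.687137 − 0.38 − 0.118 = 0.189137.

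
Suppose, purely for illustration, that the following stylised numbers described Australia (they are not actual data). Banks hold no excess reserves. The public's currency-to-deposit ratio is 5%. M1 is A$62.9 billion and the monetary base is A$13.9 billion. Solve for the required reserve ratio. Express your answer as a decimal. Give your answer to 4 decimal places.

Using m = M/MB = 62.9/13.9 ≈ 4.525180. Since m = (1 + c)/(c + rr + e), the denominator satisfies c + rr + e = (1 + c)/m = (1 + 0.05) / 4.525180 ≈ 0.232035.
With c = 0.05 and e = 0, the required reserve ratio is 0.232035 − 0.05 − 0 = 0.182035.

0.1820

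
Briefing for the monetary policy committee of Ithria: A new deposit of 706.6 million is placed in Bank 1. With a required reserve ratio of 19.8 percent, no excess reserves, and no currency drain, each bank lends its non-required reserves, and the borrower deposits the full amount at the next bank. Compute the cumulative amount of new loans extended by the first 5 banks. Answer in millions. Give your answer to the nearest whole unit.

1912 million

Bank i lends (1 − rr)^i of the original deposit: Bank 1 lends 706.6·0.8020 = 566.6932, Bank 2 lends 706.6·0.8020² ≈ 454.4879, and so on.
Summing a geometric series: total = 706.6·[0.8020·(1 − 0.8020^5) / (1 − 0.8020)] ≈ 1912.4564 million.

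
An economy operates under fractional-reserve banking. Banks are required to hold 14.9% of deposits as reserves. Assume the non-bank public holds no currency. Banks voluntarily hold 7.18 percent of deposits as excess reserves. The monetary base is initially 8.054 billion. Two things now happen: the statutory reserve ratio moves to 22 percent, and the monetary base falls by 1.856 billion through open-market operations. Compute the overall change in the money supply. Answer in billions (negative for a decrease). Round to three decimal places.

-15.236 billion

Before: m₁ = 1 / (0.149 + 0.0718) ≈ 4.52899, MB₁ = 8.054, so M₁ = 4.52899 × 8.054 ≈ 36.4765 billion.
After: m₂ = 1 / (0.22 + 0.0718) ≈ 3.42700, MB₂ = 8.054 − 1.856 = 6.198, so M₂ = 3.42700 × 6.198 ≈ 21.2405 billion.
ΔM = M₂ − M₁ = 21.2405 − 36.4765 = -15.236 billion.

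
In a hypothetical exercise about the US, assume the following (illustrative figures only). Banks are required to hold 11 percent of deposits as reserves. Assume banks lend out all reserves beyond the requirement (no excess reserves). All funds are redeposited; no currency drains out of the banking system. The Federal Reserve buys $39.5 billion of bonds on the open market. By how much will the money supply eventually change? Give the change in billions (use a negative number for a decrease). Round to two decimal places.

The simple money multiplier is m = 1/rr = 1/0.11 ≈ 9.09091.
An open-market purchase increases the monetary base by 39.5 billion, so ΔM = m × ΔMB = 9.09091 × 39.5 ≈ 359.0909 billion.

$359.09 billion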